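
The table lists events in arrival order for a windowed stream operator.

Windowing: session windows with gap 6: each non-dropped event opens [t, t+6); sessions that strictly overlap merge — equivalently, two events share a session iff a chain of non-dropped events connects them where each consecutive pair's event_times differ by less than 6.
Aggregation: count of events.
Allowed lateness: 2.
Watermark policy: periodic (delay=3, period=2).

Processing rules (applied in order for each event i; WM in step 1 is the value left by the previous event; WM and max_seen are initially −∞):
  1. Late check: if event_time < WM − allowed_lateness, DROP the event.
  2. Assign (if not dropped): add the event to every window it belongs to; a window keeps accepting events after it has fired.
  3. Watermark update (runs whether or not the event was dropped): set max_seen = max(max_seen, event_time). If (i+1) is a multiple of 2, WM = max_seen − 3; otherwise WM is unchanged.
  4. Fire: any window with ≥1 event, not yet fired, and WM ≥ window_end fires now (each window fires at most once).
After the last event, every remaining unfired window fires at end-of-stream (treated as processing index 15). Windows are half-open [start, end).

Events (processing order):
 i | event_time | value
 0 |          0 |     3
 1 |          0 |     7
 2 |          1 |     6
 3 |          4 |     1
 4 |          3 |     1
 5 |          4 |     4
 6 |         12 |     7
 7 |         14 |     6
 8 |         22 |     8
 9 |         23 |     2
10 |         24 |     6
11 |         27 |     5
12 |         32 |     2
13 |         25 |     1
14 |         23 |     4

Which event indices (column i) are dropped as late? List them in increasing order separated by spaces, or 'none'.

14

i=0 t=0 v=3: → [0,6); WM=−∞
i=1 t=0 v=7: → [0,6); WM=-3
i=2 t=1 v=6: → [0,7); WM=-3
i=3 t=4 v=1: → [0,10); WM=1
i=4 t=3 v=1: → [0,10); WM=1
i=5 t=4 v=4: → [0,10); WM=1
i=6 t=12 v=7: → [12,18); WM=1
i=7 t=14 v=6: → [12,20); WM=11
i=8 t=22 v=8: → [22,28); WM=11
i=9 t=23 v=2: → [22,29); WM=20
i=10 t=24 v=6: → [22,30); WM=20
i=11 t=27 v=5: → [22,33); WM=24
i=12 t=32 v=2: → [22,38); WM=24
i=13 t=25 v=1: → [22,38); WM=29
i=14 t=23 v=4: DROP (t<29-2); WM=29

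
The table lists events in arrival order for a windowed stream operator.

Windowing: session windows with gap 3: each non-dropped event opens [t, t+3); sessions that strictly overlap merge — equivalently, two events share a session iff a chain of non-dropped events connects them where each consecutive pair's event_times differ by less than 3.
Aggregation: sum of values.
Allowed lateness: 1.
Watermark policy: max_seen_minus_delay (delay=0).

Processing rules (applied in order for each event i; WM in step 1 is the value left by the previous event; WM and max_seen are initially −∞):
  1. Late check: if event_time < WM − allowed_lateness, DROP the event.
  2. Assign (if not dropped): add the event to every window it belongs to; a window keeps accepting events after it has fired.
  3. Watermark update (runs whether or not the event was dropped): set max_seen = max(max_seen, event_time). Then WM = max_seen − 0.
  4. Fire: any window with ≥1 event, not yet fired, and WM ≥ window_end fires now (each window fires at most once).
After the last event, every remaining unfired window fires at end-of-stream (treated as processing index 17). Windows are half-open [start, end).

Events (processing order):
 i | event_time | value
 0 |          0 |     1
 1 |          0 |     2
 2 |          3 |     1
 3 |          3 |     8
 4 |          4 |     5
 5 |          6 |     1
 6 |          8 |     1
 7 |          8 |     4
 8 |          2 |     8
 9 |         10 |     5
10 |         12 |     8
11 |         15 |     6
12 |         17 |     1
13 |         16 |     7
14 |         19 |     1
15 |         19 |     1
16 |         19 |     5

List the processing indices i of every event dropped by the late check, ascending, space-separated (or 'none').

8

i=0 t=0 v=1: → [0,3); WM=0
i=1 t=0 v=2: → [0,3); WM=0
i=2 t=3 v=1: → [3,6); WM=3
i=3 t=3 v=8: → [3,6); WM=3
i=4 t=4 v=5: → [3,7); WM=4
i=5 t=6 v=1: → [3,9); WM=6
i=6 t=8 v=1: → [3,11); WM=8
i=7 t=8 v=4: → [3,11); WM=8
i=8 t=2 v=8: DROP (t<8-1); WM=8
i=9 t=10 v=5: → [3,13); WM=10
i=10 t=12 v=8: → [3,15); WM=12
i=11 t=15 v=6: → [15,18); WM=15
i=12 t=17 v=1: → [15,20); WM=17
i=13 t=16 v=7: → [15,20); WM=17
i=14 t=19 v=1: → [15,22); WM=19
i=15 t=19 v=1: → [15,22); WM=19
i=16 t=19 v=5: → [15,22); WM=19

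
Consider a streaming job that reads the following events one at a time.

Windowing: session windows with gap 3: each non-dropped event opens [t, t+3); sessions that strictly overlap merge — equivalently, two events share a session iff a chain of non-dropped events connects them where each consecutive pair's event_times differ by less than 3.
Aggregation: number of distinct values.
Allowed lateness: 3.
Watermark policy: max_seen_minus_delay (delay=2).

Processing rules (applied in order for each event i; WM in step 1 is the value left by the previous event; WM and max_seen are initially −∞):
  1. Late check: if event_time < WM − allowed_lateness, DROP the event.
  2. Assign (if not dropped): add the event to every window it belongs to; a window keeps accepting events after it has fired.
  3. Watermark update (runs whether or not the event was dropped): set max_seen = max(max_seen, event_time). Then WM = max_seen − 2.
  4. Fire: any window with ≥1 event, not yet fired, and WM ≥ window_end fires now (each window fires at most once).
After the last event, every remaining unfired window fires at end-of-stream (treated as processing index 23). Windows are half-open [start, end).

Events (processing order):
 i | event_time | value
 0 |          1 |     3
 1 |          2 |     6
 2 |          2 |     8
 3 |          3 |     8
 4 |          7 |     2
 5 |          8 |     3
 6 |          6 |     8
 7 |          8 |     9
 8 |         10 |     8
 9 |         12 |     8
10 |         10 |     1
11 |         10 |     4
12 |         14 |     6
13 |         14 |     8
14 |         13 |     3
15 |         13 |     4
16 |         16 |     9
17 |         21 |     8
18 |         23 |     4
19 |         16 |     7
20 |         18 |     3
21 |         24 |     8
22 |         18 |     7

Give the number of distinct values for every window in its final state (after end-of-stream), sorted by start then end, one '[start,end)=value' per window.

i=0 t=1 v=3: → [1,4); WM=-1
i=1 t=2 v=6: → [1,5); WM=0
i=2 t=2 v=8: → [1,5); WM=0
i=3 t=3 v=8: → [1,6); WM=1
i=4 t=7 v=2: → [7,10); WM=5
i=5 t=8 v=3: → [7,11); WM=6
i=6 t=6 v=8: → [6,11); WM=6
i=7 t=8 v=9: → [6,11); WM=6
i=8 t=10 v=8: → [6,13); WM=8
i=9 t=12 v=8: → [6,15); WM=10
i=10 t=10 v=1: → [6,15); WM=10
i=11 t=10 v=4: → [6,15); WM=10
i=12 t=14 v=6: → [6,17); WM=12
i=13 t=14 v=8: → [6,17); WM=12
i=14 t=13 v=3: → [6,17); WM=12
i=15 t=13 v=4: → [6,17); WM=12
i=16 t=16 v=9: → [6,19); WM=14
i=17 t=21 v=8: → [21,24); WM=19
i=18 t=23 v=4: → [21,26); WM=21
i=19 t=16 v=7: DROP (t<21-3); WM=21
i=20 t=18 v=3: → [6,21); WM=21
i=21 t=24 v=8: → [21,27); WM=22
i=22 t=18 v=7: DROP (t<22-3); WM=22

[1,6)=3 [6,21)=7 [21,27)=2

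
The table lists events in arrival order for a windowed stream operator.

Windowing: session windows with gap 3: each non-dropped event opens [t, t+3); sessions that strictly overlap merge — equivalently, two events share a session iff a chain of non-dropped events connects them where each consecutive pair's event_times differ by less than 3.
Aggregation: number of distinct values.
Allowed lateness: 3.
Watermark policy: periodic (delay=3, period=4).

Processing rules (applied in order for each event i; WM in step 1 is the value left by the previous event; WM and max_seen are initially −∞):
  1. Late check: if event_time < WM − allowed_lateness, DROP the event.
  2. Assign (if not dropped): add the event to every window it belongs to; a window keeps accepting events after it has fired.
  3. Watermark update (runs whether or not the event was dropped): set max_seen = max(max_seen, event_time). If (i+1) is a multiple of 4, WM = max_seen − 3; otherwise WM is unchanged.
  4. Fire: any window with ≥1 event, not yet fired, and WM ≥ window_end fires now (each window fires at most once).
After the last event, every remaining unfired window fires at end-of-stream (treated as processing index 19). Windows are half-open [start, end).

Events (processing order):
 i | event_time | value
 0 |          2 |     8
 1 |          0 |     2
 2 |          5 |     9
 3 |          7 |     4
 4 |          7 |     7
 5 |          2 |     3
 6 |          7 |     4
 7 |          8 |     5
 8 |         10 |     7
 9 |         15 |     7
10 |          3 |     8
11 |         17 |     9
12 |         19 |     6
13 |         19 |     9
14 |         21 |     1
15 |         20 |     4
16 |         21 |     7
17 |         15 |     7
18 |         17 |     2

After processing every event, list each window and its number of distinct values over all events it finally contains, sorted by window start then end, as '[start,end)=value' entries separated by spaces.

i=0 t=2 v=8: → [2,5); WM=−∞
i=1 t=0 v=2: → [0,5); WM=−∞
i=2 t=5 v=9: → [5,8); WM=−∞
i=3 t=7 v=4: → [5,10); WM=4
i=4 t=7 v=7: → [5,10); WM=4
i=5 t=2 v=3: → [0,5); WM=4
i=6 t=7 v=4: → [5,10); WM=4
i=7 t=8 v=5: → [5,11); WM=5
i=8 t=10 v=7: → [5,13); WM=5
i=9 t=15 v=7: → [15,18); WM=5
i=10 t=3 v=8: → [0,13); WM=5
i=11 t=17 v=9: → [15,20); WM=14
i=12 t=19 v=6: → [15,22); WM=14
i=13 t=19 v=9: → [15,22); WM=14
i=14 t=21 v=1: → [15,24); WM=14
i=15 t=20 v=4: → [15,24); WM=18
i=16 t=21 v=7: → [15,24); WM=18
i=17 t=15 v=7: → [15,24); WM=18
i=18 t=17 v=2: → [15,24); WM=18

[0,13)=7 [15,24)=6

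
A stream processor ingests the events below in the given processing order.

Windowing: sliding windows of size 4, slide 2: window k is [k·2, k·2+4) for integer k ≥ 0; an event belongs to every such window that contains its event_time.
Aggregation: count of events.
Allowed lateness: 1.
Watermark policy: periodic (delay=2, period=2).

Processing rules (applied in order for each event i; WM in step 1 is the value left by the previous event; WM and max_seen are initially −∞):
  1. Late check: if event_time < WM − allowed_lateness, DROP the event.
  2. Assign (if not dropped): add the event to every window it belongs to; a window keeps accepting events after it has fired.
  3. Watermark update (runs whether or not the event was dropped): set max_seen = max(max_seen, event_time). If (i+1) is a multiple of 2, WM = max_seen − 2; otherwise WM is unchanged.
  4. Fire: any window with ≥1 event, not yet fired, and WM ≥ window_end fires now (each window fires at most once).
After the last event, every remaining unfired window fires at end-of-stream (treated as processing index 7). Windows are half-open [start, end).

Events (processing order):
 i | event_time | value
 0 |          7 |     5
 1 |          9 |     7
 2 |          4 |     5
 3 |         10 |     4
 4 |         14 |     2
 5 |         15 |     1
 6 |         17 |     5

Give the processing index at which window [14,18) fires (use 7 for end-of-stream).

7

i=0 t=7 v=5: → [6,10),[4,8); WM=−∞
i=1 t=9 v=7: → [8,12),[6,10); WM=7
i=2 t=4 v=5: DROP (t<7-1); WM=7
i=3 t=10 v=4: → [10,14),[8,12); WM=8; [4,8) fires=1
i=4 t=14 v=2: → [14,18),[12,16); WM=8
i=5 t=15 v=1: → [14,18),[12,16); WM=13; [6,10) fires=2 [8,12) fires=2
i=6 t=17 v=5: → [16,20),[14,18); WM=13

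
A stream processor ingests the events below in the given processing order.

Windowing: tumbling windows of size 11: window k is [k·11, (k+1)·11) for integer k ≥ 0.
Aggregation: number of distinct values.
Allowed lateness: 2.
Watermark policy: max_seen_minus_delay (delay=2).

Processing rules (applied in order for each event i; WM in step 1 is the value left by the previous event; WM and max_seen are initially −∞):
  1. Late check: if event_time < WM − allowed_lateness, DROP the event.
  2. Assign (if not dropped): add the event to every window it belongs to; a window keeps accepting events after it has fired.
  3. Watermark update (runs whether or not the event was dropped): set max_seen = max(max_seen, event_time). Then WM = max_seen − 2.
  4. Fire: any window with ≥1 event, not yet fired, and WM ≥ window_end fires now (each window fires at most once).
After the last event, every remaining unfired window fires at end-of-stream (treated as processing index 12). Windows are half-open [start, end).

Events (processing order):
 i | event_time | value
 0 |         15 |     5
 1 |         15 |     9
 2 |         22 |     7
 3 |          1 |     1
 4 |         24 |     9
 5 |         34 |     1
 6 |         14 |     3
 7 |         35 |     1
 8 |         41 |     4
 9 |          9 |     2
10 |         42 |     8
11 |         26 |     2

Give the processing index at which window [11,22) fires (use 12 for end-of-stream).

i=0 t=15 v=5: → [11,22); WM=13
i=1 t=15 v=9: → [11,22); WM=13
i=2 t=22 v=7: → [22,33); WM=20
i=3 t=1 v=1: DROP (t<20-2); WM=20
i=4 t=24 v=9: → [22,33); WM=22; [11,22) fires=2
i=5 t=34 v=1: → [33,44); WM=32
i=6 t=14 v=3: DROP (t<32-2); WM=32
i=7 t=35 v=1: → [33,44); WM=33; [22,33) fires=2
i=8 t=41 v=4: → [33,44); WM=39
i=9 t=9 v=2: DROP (t<39-2); WM=39
i=10 t=42 v=8: → [33,44); WM=40
i=11 t=26 v=2: DROP (t<40-2); WM=40

4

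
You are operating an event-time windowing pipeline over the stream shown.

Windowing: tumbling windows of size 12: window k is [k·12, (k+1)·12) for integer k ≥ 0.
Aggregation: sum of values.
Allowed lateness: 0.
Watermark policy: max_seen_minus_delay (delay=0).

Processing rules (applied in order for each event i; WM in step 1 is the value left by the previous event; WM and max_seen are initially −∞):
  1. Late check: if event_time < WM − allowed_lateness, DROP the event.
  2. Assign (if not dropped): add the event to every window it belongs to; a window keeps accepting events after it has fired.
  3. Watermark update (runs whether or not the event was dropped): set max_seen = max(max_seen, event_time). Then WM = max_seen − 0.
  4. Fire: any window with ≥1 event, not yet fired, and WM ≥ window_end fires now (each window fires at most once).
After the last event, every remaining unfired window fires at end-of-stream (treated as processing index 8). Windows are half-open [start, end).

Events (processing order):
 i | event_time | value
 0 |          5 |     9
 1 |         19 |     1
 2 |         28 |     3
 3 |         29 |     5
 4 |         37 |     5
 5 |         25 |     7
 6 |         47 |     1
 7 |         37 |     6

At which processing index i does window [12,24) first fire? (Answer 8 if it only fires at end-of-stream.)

i=0 t=5 v=9: → [0,12); WM=5
i=1 t=19 v=1: → [12,24); WM=19; [0,12) fires=9
i=2 t=28 v=3: → [24,36); WM=28; [12,24) fires=1
i=3 t=29 v=5: → [24,36); WM=29
i=4 t=37 v=5: → [36,48); WM=37; [24,36) fires=8
i=5 t=25 v=7: DROP (t<37-0); WM=37
i=6 t=47 v=1: → [36,48); WM=47
i=7 t=37 v=6: DROP (t<47-0); WM=47

2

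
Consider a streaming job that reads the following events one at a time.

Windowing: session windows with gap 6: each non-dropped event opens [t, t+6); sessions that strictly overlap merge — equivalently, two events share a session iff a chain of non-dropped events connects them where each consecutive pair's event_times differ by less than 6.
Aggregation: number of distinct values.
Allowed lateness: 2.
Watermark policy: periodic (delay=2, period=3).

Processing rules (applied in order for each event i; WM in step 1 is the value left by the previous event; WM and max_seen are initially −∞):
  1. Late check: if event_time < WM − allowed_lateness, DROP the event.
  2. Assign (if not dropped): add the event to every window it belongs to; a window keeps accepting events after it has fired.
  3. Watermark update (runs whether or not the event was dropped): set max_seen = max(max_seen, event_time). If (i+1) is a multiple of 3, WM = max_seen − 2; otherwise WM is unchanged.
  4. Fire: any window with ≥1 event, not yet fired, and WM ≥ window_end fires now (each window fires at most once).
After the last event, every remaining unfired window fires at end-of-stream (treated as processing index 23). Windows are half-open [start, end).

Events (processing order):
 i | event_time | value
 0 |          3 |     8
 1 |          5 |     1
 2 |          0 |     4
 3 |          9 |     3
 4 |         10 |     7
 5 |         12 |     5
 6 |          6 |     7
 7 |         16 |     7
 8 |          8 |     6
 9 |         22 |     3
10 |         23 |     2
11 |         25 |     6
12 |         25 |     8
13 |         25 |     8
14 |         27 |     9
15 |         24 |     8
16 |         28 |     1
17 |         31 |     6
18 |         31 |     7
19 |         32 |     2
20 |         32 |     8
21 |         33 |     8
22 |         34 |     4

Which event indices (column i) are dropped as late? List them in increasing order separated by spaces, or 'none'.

6

i=0 t=3 v=8: → [3,9); WM=−∞
i=1 t=5 v=1: → [3,11); WM=−∞
i=2 t=0 v=4: → [0,11); WM=3
i=3 t=9 v=3: → [0,15); WM=3
i=4 t=10 v=7: → [0,16); WM=3
i=5 t=12 v=5: → [0,18); WM=10
i=6 t=6 v=7: DROP (t<10-2); WM=10
i=7 t=16 v=7: → [0,22); WM=10
i=8 t=8 v=6: → [0,22); WM=14
i=9 t=22 v=3: → [22,28); WM=14
i=10 t=23 v=2: → [22,29); WM=14
i=11 t=25 v=6: → [22,31); WM=23
i=12 t=25 v=8: → [22,31); WM=23
i=13 t=25 v=8: → [22,31); WM=23
i=14 t=27 v=9: → [22,33); WM=25
i=15 t=24 v=8: → [22,33); WM=25
i=16 t=28 v=1: → [22,34); WM=25
i=17 t=31 v=6: → [22,37); WM=29
i=18 t=31 v=7: → [22,37); WM=29
i=19 t=32 v=2: → [22,38); WM=29
i=20 t=32 v=8: → [22,38); WM=30
i=21 t=33 v=8: → [22,39); WM=30
i=22 t=34 v=4: → [22,40); WM=30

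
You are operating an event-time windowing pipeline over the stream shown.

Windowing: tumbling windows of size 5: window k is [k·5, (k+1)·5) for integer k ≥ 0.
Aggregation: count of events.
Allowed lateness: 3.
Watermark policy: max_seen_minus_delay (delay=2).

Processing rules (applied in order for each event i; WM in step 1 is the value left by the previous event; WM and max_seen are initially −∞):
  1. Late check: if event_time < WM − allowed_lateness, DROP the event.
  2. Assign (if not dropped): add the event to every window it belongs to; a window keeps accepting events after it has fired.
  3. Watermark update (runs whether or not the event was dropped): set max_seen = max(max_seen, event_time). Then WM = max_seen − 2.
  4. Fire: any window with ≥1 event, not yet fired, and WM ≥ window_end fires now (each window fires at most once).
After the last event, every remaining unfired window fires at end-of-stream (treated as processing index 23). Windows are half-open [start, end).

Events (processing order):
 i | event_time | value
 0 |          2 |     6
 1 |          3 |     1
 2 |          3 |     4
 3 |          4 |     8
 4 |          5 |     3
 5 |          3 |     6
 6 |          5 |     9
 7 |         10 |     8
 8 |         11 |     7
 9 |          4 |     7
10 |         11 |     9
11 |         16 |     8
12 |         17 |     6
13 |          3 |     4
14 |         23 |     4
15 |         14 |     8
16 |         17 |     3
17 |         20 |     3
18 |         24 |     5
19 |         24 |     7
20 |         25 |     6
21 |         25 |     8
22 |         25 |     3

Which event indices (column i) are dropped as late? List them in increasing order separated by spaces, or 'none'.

i=0 t=2 v=6: → [0,5); WM=0
i=1 t=3 v=1: → [0,5); WM=1
i=2 t=3 v=4: → [0,5); WM=1
i=3 t=4 v=8: → [0,5); WM=2
i=4 t=5 v=3: → [5,10); WM=3
i=5 t=3 v=6: → [0,5); WM=3
i=6 t=5 v=9: → [5,10); WM=3
i=7 t=10 v=8: → [10,15); WM=8; [0,5) fires=5
i=8 t=11 v=7: → [10,15); WM=9
i=9 t=4 v=7: DROP (t<9-3); WM=9
i=10 t=11 v=9: → [10,15); WM=9
i=11 t=16 v=8: → [15,20); WM=14; [5,10) fires=2
i=12 t=17 v=6: → [15,20); WM=15; [10,15) fires=3
i=13 t=3 v=4: DROP (t<15-3); WM=15
i=14 t=23 v=4: → [20,25); WM=21; [15,20) fires=2
i=15 t=14 v=8: DROP (t<21-3); WM=21
i=16 t=17 v=3: DROP (t<21-3); WM=21
i=17 t=20 v=3: → [20,25); WM=21
i=18 t=24 v=5: → [20,25); WM=22
i=19 t=24 v=7: → [20,25); WM=22
i=20 t=25 v=6: → [25,30); WM=23
i=21 t=25 v=8: → [25,30); WM=23
i=22 t=25 v=3: → [25,30); WM=23

9 13 15 16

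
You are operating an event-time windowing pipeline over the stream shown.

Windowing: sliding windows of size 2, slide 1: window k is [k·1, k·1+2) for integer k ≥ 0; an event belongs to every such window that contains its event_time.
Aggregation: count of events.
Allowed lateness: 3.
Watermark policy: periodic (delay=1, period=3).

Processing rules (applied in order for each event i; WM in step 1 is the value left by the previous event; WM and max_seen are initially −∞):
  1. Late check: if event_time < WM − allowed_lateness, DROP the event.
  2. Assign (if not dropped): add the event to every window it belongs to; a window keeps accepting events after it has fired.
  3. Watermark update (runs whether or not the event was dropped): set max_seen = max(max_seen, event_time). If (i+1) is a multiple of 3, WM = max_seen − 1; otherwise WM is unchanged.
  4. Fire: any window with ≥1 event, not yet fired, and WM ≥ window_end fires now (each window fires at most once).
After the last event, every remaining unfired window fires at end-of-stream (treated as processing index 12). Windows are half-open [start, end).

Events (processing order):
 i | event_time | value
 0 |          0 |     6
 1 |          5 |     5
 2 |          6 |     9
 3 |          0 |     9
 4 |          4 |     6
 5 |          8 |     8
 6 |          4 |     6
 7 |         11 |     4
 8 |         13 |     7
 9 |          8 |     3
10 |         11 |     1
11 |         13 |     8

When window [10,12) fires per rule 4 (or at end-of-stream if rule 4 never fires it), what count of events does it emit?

1

i=0 t=0 v=6: → [0,2); WM=−∞
i=1 t=5 v=5: → [5,7),[4,6); WM=−∞
i=2 t=6 v=9: → [6,8),[5,7); WM=5; [0,2) fires=1
i=3 t=0 v=9: DROP (t<5-3); WM=5
i=4 t=4 v=6: → [4,6),[3,5); WM=5; [3,5) fires=1
i=5 t=8 v=8: → [8,10),[7,9); WM=7; [4,6) fires=2 [5,7) fires=2
i=6 t=4 v=6: → [4,6),[3,5); WM=7
i=7 t=11 v=4: → [11,13),[10,12); WM=7
i=8 t=13 v=7: → [13,15),[12,14); WM=12; [6,8) fires=1 [7,9) fires=1 [8,10) fires=1 [10,12) fires=1
i=9 t=8 v=3: DROP (t<12-3); WM=12
i=10 t=11 v=1: → [11,13),[10,12); WM=12
i=11 t=13 v=8: → [13,15),[12,14); WM=12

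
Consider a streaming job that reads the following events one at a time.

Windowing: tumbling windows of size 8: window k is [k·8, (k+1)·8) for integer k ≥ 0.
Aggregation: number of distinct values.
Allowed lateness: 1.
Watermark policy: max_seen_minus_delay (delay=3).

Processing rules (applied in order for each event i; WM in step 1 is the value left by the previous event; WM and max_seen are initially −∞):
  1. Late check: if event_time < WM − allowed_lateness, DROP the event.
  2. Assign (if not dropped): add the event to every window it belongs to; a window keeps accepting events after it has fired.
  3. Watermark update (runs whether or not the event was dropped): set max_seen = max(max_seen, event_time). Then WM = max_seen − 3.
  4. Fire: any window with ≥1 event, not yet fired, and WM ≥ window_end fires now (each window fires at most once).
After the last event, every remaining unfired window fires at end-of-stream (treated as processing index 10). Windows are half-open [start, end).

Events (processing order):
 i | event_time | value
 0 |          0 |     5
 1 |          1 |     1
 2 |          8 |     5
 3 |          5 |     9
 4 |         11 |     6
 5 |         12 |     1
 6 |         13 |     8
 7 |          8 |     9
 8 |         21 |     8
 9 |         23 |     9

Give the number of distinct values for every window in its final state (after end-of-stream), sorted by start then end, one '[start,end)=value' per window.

[0,8)=3 [8,16)=4 [16,24)=2

i=0 t=0 v=5: → [0,8); WM=-3
i=1 t=1 v=1: → [0,8); WM=-2
i=2 t=8 v=5: → [8,16); WM=5
i=3 t=5 v=9: → [0,8); WM=5
i=4 t=11 v=6: → [8,16); WM=8; [0,8) fires=3
i=5 t=12 v=1: → [8,16); WM=9
i=6 t=13 v=8: → [8,16); WM=10
i=7 t=8 v=9: DROP (t<10-1); WM=10
i=8 t=21 v=8: → [16,24); WM=18; [8,16) fires=4
i=9 t=23 v=9: → [16,24); WM=20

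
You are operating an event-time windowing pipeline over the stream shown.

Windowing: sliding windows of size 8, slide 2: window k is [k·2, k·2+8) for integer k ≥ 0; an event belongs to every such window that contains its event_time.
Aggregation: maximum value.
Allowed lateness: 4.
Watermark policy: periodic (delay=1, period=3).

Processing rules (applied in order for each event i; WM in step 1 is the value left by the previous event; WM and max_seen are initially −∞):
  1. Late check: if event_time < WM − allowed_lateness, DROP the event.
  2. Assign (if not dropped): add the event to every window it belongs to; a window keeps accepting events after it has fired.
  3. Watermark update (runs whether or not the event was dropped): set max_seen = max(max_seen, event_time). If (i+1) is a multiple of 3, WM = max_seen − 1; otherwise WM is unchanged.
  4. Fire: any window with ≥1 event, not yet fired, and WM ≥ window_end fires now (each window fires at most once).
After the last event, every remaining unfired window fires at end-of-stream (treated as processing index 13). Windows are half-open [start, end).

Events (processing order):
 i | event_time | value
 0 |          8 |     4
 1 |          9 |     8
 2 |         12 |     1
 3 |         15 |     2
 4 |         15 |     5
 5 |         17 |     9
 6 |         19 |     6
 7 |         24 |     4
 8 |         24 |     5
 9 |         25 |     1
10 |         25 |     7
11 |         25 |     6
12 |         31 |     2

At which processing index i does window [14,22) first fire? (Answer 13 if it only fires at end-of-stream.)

8

i=0 t=8 v=4: → [8,16),[6,14),[4,12),[2,10); WM=−∞
i=1 t=9 v=8: → [8,16),[6,14),[4,12),[2,10); WM=−∞
i=2 t=12 v=1: → [12,20),[10,18),[8,16),[6,14); WM=11; [2,10) fires=8
i=3 t=15 v=2: → [14,22),[12,20),[10,18),[8,16); WM=11
i=4 t=15 v=5: → [14,22),[12,20),[10,18),[8,16); WM=11
i=5 t=17 v=9: → [16,24),[14,22),[12,20),[10,18); WM=16; [4,12) fires=8 [6,14) fires=8 [8,16) fires=8
i=6 t=19 v=6: → [18,26),[16,24),[14,22),[12,20); WM=16
i=7 t=24 v=4: → [24,32),[22,30),[20,28),[18,26); WM=16
i=8 t=24 v=5: → [24,32),[22,30),[20,28),[18,26); WM=23; [10,18) fires=9 [12,20) fires=9 [14,22) fires=9
i=9 t=25 v=1: → [24,32),[22,30),[20,28),[18,26); WM=23
i=10 t=25 v=7: → [24,32),[22,30),[20,28),[18,26); WM=23
i=11 t=25 v=6: → [24,32),[22,30),[20,28),[18,26); WM=24; [16,24) fires=9
i=12 t=31 v=2: → [30,38),[28,36),[26,34),[24,32); WM=24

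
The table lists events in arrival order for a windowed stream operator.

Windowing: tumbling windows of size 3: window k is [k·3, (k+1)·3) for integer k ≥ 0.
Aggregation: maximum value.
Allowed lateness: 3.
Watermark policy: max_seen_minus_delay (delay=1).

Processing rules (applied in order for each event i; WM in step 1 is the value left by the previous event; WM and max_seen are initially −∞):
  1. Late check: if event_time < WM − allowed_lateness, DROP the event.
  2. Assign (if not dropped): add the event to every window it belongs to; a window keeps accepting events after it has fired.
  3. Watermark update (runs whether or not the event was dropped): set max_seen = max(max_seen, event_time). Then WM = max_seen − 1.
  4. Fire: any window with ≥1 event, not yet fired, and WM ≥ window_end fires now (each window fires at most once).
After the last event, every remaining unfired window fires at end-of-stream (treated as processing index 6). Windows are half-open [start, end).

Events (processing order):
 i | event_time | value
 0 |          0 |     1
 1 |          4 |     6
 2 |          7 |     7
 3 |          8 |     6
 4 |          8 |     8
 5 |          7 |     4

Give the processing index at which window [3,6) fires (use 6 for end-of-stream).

i=0 t=0 v=1: → [0,3); WM=-1
i=1 t=4 v=6: → [3,6); WM=3; [0,3) fires=1
i=2 t=7 v=7: → [6,9); WM=6; [3,6) fires=6
i=3 t=8 v=6: → [6,9); WM=7
i=4 t=8 v=8: → [6,9); WM=7
i=5 t=7 v=4: → [6,9); WM=7

2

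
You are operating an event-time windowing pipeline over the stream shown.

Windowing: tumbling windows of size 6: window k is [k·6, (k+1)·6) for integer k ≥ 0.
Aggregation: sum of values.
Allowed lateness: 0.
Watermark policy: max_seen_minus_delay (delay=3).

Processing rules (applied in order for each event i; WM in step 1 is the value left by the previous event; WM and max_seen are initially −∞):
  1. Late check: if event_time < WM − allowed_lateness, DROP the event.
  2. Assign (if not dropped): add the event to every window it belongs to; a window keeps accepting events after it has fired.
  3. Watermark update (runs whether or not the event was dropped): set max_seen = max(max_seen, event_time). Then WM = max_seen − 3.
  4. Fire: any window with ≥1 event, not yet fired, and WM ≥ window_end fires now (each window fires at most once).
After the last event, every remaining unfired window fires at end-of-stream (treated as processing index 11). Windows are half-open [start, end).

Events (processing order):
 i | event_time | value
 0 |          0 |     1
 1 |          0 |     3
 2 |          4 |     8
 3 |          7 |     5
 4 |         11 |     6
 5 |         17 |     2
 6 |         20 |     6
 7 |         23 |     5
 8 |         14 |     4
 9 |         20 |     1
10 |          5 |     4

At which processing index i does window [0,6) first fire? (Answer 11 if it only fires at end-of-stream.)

4

i=0 t=0 v=1: → [0,6); WM=-3
i=1 t=0 v=3: → [0,6); WM=-3
i=2 t=4 v=8: → [0,6); WM=1
i=3 t=7 v=5: → [6,12); WM=4
i=4 t=11 v=6: → [6,12); WM=8; [0,6) fires=12
i=5 t=17 v=2: → [12,18); WM=14; [6,12) fires=11
i=6 t=20 v=6: → [18,24); WM=17
i=7 t=23 v=5: → [18,24); WM=20; [12,18) fires=2
i=8 t=14 v=4: DROP (t<20-0); WM=20
i=9 t=20 v=1: → [18,24); WM=20
i=10 t=5 v=4: DROP (t<20-0); WM=20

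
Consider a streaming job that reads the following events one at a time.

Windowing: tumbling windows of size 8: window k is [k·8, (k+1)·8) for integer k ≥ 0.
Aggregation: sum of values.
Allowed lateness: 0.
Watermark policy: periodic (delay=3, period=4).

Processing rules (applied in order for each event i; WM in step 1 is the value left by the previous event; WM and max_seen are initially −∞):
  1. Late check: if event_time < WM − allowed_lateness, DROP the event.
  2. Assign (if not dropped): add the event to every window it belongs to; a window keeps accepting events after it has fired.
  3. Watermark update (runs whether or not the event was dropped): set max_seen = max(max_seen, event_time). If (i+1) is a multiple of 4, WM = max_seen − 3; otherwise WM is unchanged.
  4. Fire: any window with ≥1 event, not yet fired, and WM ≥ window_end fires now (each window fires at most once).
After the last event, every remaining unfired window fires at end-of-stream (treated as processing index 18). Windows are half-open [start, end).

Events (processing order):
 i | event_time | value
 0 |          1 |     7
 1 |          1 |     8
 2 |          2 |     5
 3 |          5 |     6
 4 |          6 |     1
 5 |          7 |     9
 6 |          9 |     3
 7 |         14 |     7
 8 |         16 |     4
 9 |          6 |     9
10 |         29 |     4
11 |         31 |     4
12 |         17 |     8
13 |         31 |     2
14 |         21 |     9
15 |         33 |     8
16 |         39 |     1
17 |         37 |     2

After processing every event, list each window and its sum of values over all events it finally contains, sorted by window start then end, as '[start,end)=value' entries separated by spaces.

i=0 t=1 v=7: → [0,8); WM=−∞
i=1 t=1 v=8: → [0,8); WM=−∞
i=2 t=2 v=5: → [0,8); WM=−∞
i=3 t=5 v=6: → [0,8); WM=2
i=4 t=6 v=1: → [0,8); WM=2
i=5 t=7 v=9: → [0,8); WM=2
i=6 t=9 v=3: → [8,16); WM=2
i=7 t=14 v=7: → [8,16); WM=11; [0,8) fires=36
i=8 t=16 v=4: → [16,24); WM=11
i=9 t=6 v=9: DROP (t<11-0); WM=11
i=10 t=29 v=4: → [24,32); WM=11
i=11 t=31 v=4: → [24,32); WM=28; [8,16) fires=10 [16,24) fires=4
i=12 t=17 v=8: DROP (t<28-0); WM=28
i=13 t=31 v=2: → [24,32); WM=28
i=14 t=21 v=9: DROP (t<28-0); WM=28
i=15 t=33 v=8: → [32,40); WM=30
i=16 t=39 v=1: → [32,40); WM=30
i=17 t=37 v=2: → [32,40); WM=30

[0,8)=36 [8,16)=10 [16,24)=4 [24,32)=10 [32,40)=11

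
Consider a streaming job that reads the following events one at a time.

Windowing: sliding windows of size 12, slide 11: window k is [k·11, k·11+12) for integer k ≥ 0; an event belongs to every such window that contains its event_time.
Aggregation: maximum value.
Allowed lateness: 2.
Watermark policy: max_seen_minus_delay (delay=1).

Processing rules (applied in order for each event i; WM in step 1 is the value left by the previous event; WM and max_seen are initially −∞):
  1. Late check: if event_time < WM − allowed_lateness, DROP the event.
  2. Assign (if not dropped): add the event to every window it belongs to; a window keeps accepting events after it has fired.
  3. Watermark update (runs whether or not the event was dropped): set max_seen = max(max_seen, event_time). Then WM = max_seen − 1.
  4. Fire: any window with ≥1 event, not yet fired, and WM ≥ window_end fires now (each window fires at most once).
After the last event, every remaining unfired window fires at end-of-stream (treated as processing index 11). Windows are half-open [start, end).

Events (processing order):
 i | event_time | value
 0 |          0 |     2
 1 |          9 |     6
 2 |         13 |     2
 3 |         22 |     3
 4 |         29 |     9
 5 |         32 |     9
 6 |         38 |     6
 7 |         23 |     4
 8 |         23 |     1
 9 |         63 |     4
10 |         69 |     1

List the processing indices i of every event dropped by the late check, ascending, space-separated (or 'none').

7 8

i=0 t=0 v=2: → [0,12); WM=-1
i=1 t=9 v=6: → [0,12); WM=8
i=2 t=13 v=2: → [11,23); WM=12; [0,12) fires=6
i=3 t=22 v=3: → [22,34),[11,23); WM=21
i=4 t=29 v=9: → [22,34); WM=28; [11,23) fires=3
i=5 t=32 v=9: → [22,34); WM=31
i=6 t=38 v=6: → [33,45); WM=37; [22,34) fires=9
i=7 t=23 v=4: DROP (t<37-2); WM=37
i=8 t=23 v=1: DROP (t<37-2); WM=37
i=9 t=63 v=4: → [55,67); WM=62; [33,45) fires=6
i=10 t=69 v=1: → [66,78); WM=68; [55,67) fires=4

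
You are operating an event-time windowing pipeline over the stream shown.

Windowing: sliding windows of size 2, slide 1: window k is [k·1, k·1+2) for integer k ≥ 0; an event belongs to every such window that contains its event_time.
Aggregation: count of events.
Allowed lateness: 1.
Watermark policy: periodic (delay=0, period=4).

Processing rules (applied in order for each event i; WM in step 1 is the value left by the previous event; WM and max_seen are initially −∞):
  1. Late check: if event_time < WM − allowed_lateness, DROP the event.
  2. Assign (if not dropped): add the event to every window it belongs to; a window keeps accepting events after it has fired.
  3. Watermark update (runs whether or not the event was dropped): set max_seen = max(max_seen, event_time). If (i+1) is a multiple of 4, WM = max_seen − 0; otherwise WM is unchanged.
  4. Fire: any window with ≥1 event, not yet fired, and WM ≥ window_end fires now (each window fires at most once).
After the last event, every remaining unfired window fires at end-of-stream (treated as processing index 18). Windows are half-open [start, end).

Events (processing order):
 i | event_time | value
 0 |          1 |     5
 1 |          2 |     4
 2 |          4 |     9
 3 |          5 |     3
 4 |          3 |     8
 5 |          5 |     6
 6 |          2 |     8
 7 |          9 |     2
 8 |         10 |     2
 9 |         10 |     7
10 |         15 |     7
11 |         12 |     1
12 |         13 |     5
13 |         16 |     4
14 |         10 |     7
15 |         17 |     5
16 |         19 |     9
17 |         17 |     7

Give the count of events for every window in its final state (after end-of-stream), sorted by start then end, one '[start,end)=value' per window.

i=0 t=1 v=5: → [1,3),[0,2); WM=−∞
i=1 t=2 v=4: → [2,4),[1,3); WM=−∞
i=2 t=4 v=9: → [4,6),[3,5); WM=−∞
i=3 t=5 v=3: → [5,7),[4,6); WM=5; [0,2) fires=1 [1,3) fires=2 [2,4) fires=1 [3,5) fires=1
i=4 t=3 v=8: DROP (t<5-1); WM=5
i=5 t=5 v=6: → [5,7),[4,6); WM=5
i=6 t=2 v=8: DROP (t<5-1); WM=5
i=7 t=9 v=2: → [9,11),[8,10); WM=9; [4,6) fires=3 [5,7) fires=2
i=8 t=10 v=2: → [10,12),[9,11); WM=9
i=9 t=10 v=7: → [10,12),[9,11); WM=9
i=10 t=15 v=7: → [15,17),[14,16); WM=9
i=11 t=12 v=1: → [12,14),[11,13); WM=15; [8,10) fires=1 [9,11) fires=3 [10,12) fires=2 [11,13) fires=1 [12,14) fires=1
i=12 t=13 v=5: DROP (t<15-1); WM=15
i=13 t=16 v=4: → [16,18),[15,17); WM=15
i=14 t=10 v=7: DROP (t<15-1); WM=15
i=15 t=17 v=5: → [17,19),[16,18); WM=17; [14,16) fires=1 [15,17) fires=2
i=16 t=19 v=9: → [19,21),[18,20); WM=17
i=17 t=17 v=7: → [17,19),[16,18); WM=17

[0,2)=1 [1,3)=2 [2,4)=1 [3,5)=1 [4,6)=3 [5,7)=2 [8,10)=1 [9,11)=3 [10,12)=2 [11,13)=1 [12,14)=1 [14,16)=1 [15,17)=2 [16,18)=3 [17,19)=2 [18,20)=1 [19,21)=1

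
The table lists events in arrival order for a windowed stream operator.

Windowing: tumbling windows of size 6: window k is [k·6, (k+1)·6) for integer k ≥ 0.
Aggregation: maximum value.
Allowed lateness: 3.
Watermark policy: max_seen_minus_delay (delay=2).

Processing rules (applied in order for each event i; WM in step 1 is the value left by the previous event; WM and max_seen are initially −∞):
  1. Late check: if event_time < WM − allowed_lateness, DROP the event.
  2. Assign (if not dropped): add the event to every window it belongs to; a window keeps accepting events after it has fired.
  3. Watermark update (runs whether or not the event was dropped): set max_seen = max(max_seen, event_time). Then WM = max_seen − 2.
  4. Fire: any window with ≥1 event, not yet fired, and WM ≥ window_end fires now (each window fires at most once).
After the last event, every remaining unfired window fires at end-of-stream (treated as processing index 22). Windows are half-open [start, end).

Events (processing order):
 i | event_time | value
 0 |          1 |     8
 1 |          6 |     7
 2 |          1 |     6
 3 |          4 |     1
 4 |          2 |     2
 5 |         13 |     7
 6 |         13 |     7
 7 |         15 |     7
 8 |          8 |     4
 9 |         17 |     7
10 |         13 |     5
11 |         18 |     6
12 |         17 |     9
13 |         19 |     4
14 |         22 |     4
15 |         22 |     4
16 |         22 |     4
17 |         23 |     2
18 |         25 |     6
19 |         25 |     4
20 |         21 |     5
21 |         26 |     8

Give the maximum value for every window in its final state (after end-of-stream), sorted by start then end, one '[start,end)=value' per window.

[0,6)=8 [6,12)=7 [12,18)=9 [18,24)=6 [24,30)=8

i=0 t=1 v=8: → [0,6); WM=-1
i=1 t=6 v=7: → [6,12); WM=4
i=2 t=1 v=6: → [0,6); WM=4
i=3 t=4 v=1: → [0,6); WM=4
i=4 t=2 v=2: → [0,6); WM=4
i=5 t=13 v=7: → [12,18); WM=11; [0,6) fires=8
i=6 t=13 v=7: → [12,18); WM=11
i=7 t=15 v=7: → [12,18); WM=13; [6,12) fires=7
i=8 t=8 v=4: DROP (t<13-3); WM=13
i=9 t=17 v=7: → [12,18); WM=15
i=10 t=13 v=5: → [12,18); WM=15
i=11 t=18 v=6: → [18,24); WM=16
i=12 t=17 v=9: → [12,18); WM=16
i=13 t=19 v=4: → [18,24); WM=17
i=14 t=22 v=4: → [18,24); WM=20; [12,18) fires=9
i=15 t=22 v=4: → [18,24); WM=20
i=16 t=22 v=4: → [18,24); WM=20
i=17 t=23 v=2: → [18,24); WM=21
i=18 t=25 v=6: → [24,30); WM=23
i=19 t=25 v=4: → [24,30); WM=23
i=20 t=21 v=5: → [18,24); WM=23
i=21 t=26 v=8: → [24,30); WM=24; [18,24) fires=6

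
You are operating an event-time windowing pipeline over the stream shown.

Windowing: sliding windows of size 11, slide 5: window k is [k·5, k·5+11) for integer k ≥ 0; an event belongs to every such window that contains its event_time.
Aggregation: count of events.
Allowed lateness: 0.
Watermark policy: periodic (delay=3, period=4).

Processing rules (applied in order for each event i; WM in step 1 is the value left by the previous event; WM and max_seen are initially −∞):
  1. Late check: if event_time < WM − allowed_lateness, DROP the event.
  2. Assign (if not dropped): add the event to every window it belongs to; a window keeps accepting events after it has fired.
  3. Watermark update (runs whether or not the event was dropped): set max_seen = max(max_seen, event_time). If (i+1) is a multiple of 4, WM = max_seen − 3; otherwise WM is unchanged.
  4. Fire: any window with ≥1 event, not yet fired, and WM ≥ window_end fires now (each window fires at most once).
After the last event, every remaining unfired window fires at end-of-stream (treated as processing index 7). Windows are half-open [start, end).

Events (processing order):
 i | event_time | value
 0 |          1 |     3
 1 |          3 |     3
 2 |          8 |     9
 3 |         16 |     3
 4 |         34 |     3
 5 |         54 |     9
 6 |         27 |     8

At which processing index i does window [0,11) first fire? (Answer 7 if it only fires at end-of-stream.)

3

i=0 t=1 v=3: → [0,11); WM=−∞
i=1 t=3 v=3: → [0,11); WM=−∞
i=2 t=8 v=9: → [5,16),[0,11); WM=−∞
i=3 t=16 v=3: → [15,26),[10,21); WM=13; [0,11) fires=3
i=4 t=34 v=3: → [30,41),[25,36); WM=13
i=5 t=54 v=9: → [50,61),[45,56); WM=13
i=6 t=27 v=8: → [25,36),[20,31); WM=13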